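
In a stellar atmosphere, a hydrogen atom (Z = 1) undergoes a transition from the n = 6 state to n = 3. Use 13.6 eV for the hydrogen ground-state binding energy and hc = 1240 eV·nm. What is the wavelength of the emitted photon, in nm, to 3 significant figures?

ΔE = 13.60 × (1/3² − 1/6²) = 13.60 × 0.08333 = 1.133 eV.
λ = hc/ΔE = 1240 / 1.133 = 1090 nm.
This line belongs to the Paschen series.

1090 nm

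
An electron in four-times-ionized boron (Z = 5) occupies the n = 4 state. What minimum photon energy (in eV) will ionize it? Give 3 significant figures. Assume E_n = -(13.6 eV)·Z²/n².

21.3 eV

E_n = −13.6 Z²/n² = −340.0/n² eV for Z = 5.
E_4 = −340.0/16 = −21.3 eV, so ionization (to E = 0) requires 21.3 eV.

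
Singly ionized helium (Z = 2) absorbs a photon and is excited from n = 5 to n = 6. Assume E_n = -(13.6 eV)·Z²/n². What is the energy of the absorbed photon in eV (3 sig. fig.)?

The Bohr energies scale as Z², so for Z = 2: E_n = −54.40/n² eV.
E_6 = −54.40/36 = −1.511 eV and E_5 = −54.40/25 = −2.176 eV.
The photon energy is |E_6 − E_5| = 0.665 eV.

0.665 eV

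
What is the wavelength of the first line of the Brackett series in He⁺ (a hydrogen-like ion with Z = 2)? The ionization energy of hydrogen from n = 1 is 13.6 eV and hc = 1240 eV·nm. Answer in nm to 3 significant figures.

1010 nm

The Brackett series terminates on n_f = 4; the first line has n_i = 4+1 = 5.
ΔE = 54.40 × (1/4² − 1/5²) = 1.224 eV.
λ = 1240 / 1.224 = 1010 nm.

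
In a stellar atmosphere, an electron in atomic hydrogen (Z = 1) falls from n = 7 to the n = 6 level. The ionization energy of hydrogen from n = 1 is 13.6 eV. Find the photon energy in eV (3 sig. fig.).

0.100 eV

E_7 = −13.60/49 = −0.2776 eV and E_6 = −13.60/36 = −0.3778 eV.
The photon energy is |E_7 − E_6| = 0.100 eV.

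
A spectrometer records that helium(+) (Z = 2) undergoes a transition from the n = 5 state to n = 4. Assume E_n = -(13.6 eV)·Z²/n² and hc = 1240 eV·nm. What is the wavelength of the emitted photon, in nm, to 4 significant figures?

1013 nm

For Z = 2 the level energies scale as Z², so the effective Rydberg energy is 13.6 × 4 = 54.40 eV.
ΔE = 54.40 × (1/4² − 1/5²) = 54.40 × 0.02250 = 1.224 eV.
λ = hc/ΔE = 1240 / 1.224 = 1013 nm.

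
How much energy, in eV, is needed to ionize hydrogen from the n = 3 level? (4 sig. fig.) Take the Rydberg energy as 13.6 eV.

1.511 eV

E_3 = −13.60/9 = −1.511 eV, so ionization (to E = 0) requires 1.511 eV.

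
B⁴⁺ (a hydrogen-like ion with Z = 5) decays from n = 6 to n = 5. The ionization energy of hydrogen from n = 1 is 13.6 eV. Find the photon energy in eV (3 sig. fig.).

4.16 eV

The Bohr energies scale as Z², so for Z = 5: E_n = −340.0/n² eV.
E_6 = −340.0/36 = −9.444 eV and E_5 = −340.0/25 = −13.60 eV.
The photon energy is |E_6 − E_5| = 4.16 eV.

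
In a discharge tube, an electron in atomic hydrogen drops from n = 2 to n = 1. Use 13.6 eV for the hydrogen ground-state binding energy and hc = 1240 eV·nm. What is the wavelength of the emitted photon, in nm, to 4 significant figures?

121.6 nm

ΔE = 13.60 × (1/1² − 1/2²) = 13.60 × 0.7500 = 10.20 eV.
λ = hc/ΔE = 1240 / 10.20 = 121.6 nm.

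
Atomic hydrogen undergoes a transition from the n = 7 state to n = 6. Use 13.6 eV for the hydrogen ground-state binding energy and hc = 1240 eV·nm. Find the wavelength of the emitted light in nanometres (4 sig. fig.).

12370 nm

ΔE = 13.60 × (1/6² − 1/7²) = 13.60 × 0.007370 = 0.1002 eV.
λ = hc/ΔE = 1240 / 0.1002 = 12370 nm.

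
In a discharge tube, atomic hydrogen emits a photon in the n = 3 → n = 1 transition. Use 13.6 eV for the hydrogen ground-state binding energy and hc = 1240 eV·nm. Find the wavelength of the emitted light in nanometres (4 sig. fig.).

ΔE = 13.60 × (1/1² − 1/3²) = 13.60 × 0.8889 = 12.09 eV.
λ = hc/ΔE = 1240 / 12.09 = 102.6 nm.

102.6 nm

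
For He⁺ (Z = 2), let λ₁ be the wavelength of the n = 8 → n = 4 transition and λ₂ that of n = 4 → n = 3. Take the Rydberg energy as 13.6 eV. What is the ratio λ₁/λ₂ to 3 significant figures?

1.04

λ ∝ 1/ΔE ∝ 1/(1/n_f² − 1/n_i²), and the Z² and hc factors cancel in the ratio.
λ₁/λ₂ = (1/3² − 1/4²)/(1/4² − 1/8²) = 0.04861/0.04688 = 1.04.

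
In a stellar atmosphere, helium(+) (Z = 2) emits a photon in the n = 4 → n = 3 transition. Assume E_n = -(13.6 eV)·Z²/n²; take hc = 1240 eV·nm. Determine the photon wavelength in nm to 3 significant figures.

For Z = 2 the level energies scale as Z², so the effective Rydberg energy is 13.6 × 4 = 54.40 eV.
ΔE = 54.40 × (1/3² − 1/4²) = 54.40 × 0.04861 = 2.644 eV.
λ = hc/ΔE = 1240 / 2.644 = 469 nm.

469 nm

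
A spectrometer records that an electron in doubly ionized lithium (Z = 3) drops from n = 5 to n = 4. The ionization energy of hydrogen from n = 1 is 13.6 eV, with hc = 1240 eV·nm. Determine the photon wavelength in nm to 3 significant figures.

For Z = 3 the level energies scale as Z², so the effective Rydberg energy is 13.6 × 9 = 122.4 eV.
ΔE = 122.4 × (1/4² − 1/5²) = 122.4 × 0.02250 = 2.754 eV.
λ = hc/ΔE = 1240 / 2.754 = 450 nm.

450 nm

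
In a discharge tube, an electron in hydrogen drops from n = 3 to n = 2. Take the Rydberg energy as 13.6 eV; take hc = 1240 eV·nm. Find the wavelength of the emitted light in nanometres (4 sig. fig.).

656.5 nm

ΔE = 13.60 × (1/2² − 1/3²) = 13.60 × 0.1389 = 1.889 eV.
λ = hc/ΔE = 1240 / 1.889 = 656.5 nm.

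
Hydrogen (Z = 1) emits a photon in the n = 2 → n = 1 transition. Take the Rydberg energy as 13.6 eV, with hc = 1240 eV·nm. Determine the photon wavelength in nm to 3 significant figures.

122 nm

ΔE = 13.60 × (1/1² − 1/2²) = 13.60 × 0.7500 = 10.20 eV.
λ = hc/ΔE = 1240 / 10.20 = 122 nm.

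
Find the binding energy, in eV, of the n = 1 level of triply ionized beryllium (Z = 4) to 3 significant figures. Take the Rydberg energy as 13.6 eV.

E_n = −13.6 Z²/n² = −217.6/n² eV for Z = 4.
E_1 = −217.6/1 = −218 eV, so ionization (to E = 0) requires 218 eV.

218 eV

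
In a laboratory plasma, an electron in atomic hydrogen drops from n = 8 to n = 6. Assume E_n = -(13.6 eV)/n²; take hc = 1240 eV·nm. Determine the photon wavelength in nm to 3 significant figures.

ΔE = 13.60 × (1/6² − 1/8²) = 13.60 × 0.01215 = 0.1653 eV.
λ = hc/ΔE = 1240 / 0.1653 = 7500 nm.

7500 nm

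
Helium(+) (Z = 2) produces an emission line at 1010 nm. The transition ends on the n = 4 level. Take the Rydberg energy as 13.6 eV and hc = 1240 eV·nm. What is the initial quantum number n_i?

n_i = 5

The photon energy is ΔE = hc/λ = 1240 / 1010 = 1.228 eV.
With Z = 2, ΔE = 54.40 × (1/n_f² − 1/n_i²), so 1/n_f² − 1/n_i² = 0.02257.
With n_f = 4: 1/n_i² = 1/16 − 0.02257 = 0.03993, so n_i ≈ 5.00.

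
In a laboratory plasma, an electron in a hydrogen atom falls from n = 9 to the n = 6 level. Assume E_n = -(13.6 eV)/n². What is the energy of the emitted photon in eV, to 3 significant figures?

0.210 eV

E_9 = −13.60/81 = −0.1679 eV and E_6 = −13.60/36 = −0.3778 eV.
The photon energy is |E_9 − E_6| = 0.210 eV.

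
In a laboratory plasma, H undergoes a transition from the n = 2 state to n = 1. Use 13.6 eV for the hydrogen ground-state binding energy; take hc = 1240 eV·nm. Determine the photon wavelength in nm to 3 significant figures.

ΔE = 13.60 × (1/1² − 1/2²) = 13.60 × 0.7500 = 10.20 eV.
λ = hc/ΔE = 1240 / 10.20 = 122 nm.

122 nm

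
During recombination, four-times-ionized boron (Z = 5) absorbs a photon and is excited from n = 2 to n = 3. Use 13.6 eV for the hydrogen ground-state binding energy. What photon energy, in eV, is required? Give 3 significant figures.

47.2 eV

The Bohr energies scale as Z², so for Z = 5: E_n = −340.0/n² eV.
E_3 = −340.0/9 = −37.78 eV and E_2 = −340.0/4 = −85.00 eV.
The photon energy is |E_3 − E_2| = 47.2 eV.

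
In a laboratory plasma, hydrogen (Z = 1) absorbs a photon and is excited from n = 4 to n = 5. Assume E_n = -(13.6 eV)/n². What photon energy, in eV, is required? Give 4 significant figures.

E_5 = −13.60/25 = −0.5440 eV and E_4 = −13.60/16 = −0.8500 eV.
The photon energy is |E_5 − E_4| = 0.3060 eV.

0.3060 eV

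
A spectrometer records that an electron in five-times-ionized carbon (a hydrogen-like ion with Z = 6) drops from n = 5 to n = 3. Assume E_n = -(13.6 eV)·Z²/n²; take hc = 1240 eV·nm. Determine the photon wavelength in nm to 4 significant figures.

35.62 nm

For Z = 6 the level energies scale as Z², so the effective Rydberg energy is 13.6 × 36 = 489.6 eV.
ΔE = 489.6 × (1/3² − 1/5²) = 489.6 × 0.07111 = 34.82 eV.
λ = hc/ΔE = 1240 / 34.82 = 35.62 nm.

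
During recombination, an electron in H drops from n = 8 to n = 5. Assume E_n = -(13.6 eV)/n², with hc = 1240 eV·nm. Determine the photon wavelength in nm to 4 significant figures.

3741 nm

ΔE = 13.60 × (1/5² − 1/8²) = 13.60 × 0.02438 = 0.3315 eV.
λ = hc/ΔE = 1240 / 0.3315 = 3741 nm.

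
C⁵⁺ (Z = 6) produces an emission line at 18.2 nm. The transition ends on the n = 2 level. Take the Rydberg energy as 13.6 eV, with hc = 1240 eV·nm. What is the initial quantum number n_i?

n_i = 3

The photon energy is ΔE = hc/λ = 1240 / 18.2 = 68.13 eV.
With Z = 6, ΔE = 489.6 × (1/n_f² − 1/n_i²), so 1/n_f² − 1/n_i² = 0.1392.
With n_f = 2: 1/n_i² = 1/4 − 0.1392 = 0.1108, so n_i ≈ 3.00.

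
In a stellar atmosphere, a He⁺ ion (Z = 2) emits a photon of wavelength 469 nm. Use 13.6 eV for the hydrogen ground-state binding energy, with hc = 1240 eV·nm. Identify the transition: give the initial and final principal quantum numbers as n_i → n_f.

n_i = 4, n_f = 3

The photon energy is ΔE = hc/λ = 1240 / 469 = 2.644 eV.
With Z = 2, ΔE = 54.40 × (1/n_f² − 1/n_i²), so 1/n_f² − 1/n_i² = 0.04860.
Trying n_f = 3 gives 1/n_i² = 0.06251, i.e. n_i ≈ 4; this pair matches.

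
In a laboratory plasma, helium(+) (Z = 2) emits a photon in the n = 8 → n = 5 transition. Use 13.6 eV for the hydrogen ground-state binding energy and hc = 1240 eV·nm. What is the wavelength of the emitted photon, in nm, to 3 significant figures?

935 nm

For Z = 2 the level energies scale as Z², so the effective Rydberg energy is 13.6 × 4 = 54.40 eV.
ΔE = 54.40 × (1/5² − 1/8²) = 54.40 × 0.02438 = 1.326 eV.
λ = hc/ΔE = 1240 / 1.326 = 935 nm.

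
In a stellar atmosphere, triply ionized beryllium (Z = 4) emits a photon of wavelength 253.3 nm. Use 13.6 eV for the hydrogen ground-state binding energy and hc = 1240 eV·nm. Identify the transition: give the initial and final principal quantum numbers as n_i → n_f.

n_i = 5, n_f = 4

The photon energy is ΔE = hc/λ = 1240 / 253.3 = 4.895 eV.
With Z = 4, ΔE = 217.6 × (1/n_f² − 1/n_i²), so 1/n_f² − 1/n_i² = 0.02250.
Trying n_f = 4 gives 1/n_i² = 0.04000, i.e. n_i ≈ 5; this pair matches.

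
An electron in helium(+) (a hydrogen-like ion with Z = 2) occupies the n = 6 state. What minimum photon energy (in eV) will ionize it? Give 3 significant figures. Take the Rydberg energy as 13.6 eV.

E_n = −13.6 Z²/n² = −54.40/n² eV for Z = 2.
E_6 = −54.40/36 = −1.51 eV, so ionization (to E = 0) requires 1.51 eV.

1.51 eV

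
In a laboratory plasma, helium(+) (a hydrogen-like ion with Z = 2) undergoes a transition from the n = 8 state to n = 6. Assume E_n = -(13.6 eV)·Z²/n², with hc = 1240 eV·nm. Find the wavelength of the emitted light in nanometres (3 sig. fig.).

1880 nm

For Z = 2 the level energies scale as Z², so the effective Rydberg energy is 13.6 × 4 = 54.40 eV.
ΔE = 54.40 × (1/6² − 1/8²) = 54.40 × 0.01215 = 0.6611 eV.
λ = hc/ΔE = 1240 / 0.6611 = 1880 nm.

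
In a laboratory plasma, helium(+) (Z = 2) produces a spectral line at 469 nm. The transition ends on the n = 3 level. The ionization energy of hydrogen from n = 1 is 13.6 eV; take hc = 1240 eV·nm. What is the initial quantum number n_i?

The photon energy is ΔE = hc/λ = 1240 / 469 = 2.644 eV.
With Z = 2, ΔE = 54.40 × (1/n_f² − 1/n_i²), so 1/n_f² − 1/n_i² = 0.04860.
With n_f = 3: 1/n_i² = 1/9 − 0.04860 = 0.06251, so n_i ≈ 4.00.

n_i = 4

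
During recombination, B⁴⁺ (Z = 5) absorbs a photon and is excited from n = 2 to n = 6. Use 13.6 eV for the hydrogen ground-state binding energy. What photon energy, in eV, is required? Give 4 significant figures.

75.56 eV

The Bohr energies scale as Z², so for Z = 5: E_n = −340.0/n² eV.
E_6 = −340.0/36 = −9.444 eV and E_2 = −340.0/4 = −85.00 eV.
The photon energy is |E_6 − E_2| = 75.56 eV.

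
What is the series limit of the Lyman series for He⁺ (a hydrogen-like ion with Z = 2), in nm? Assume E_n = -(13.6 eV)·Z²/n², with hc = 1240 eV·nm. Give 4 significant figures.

22.79 nm

The Lyman series has lower level n_f = 1; the series limit corresponds to n_i → ∞.
ΔE_max = 13.6 × 4 / 1² = 54.40 eV.
λ_min = 1240 / 54.40 = 22.79 nm.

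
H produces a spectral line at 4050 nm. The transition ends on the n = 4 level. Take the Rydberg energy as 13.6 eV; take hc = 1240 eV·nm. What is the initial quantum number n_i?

n_i = 5

The photon energy is ΔE = hc/λ = 1240 / 4050 = 0.3062 eV.
With Z = 1, ΔE = 13.60 × (1/n_f² − 1/n_i²), so 1/n_f² − 1/n_i² = 0.02251.
With n_f = 4: 1/n_i² = 1/16 − 0.02251 = 0.03999, so n_i ≈ 5.00.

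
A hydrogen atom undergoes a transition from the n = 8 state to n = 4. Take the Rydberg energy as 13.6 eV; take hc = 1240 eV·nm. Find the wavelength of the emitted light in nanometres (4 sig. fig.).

ΔE = 13.60 × (1/4² − 1/8²) = 13.60 × 0.04688 = 0.6375 eV.
λ = hc/ΔE = 1240 / 0.6375 = 1945 nm.
This line belongs to the Brackett series.

1945 nm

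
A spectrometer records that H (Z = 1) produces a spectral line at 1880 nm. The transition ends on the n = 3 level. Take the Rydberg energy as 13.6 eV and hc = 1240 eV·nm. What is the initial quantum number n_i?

n_i = 4

The photon energy is ΔE = hc/λ = 1240 / 1880 = 0.6596 eV.
With Z = 1, ΔE = 13.60 × (1/n_f² − 1/n_i²), so 1/n_f² − 1/n_i² = 0.04850.
With n_f = 3: 1/n_i² = 1/9 − 0.04850 = 0.06261, so n_i ≈ 4.00.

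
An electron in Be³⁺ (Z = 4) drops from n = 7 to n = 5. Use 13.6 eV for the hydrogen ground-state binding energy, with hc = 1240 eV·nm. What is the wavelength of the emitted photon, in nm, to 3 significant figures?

For Z = 4 the level energies scale as Z², so the effective Rydberg energy is 13.6 × 16 = 217.6 eV.
ΔE = 217.6 × (1/5² − 1/7²) = 217.6 × 0.01959 = 4.263 eV.
λ = hc/ΔE = 1240 / 4.263 = 291 nm.

291 nm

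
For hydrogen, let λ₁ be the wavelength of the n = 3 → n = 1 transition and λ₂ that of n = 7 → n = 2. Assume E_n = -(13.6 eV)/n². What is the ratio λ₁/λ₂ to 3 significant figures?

λ ∝ 1/ΔE ∝ 1/(1/n_f² − 1/n_i²), and the Z² and hc factors cancel in the ratio.
λ₁/λ₂ = (1/2² − 1/7²)/(1/1² − 1/3²) = 0.2296/0.8889 = 0.258.

0.258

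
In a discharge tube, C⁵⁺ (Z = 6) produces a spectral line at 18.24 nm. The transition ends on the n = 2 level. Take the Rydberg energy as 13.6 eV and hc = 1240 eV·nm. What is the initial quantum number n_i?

The photon energy is ΔE = hc/λ = 1240 / 18.24 = 67.98 eV.
With Z = 6, ΔE = 489.6 × (1/n_f² − 1/n_i²), so 1/n_f² − 1/n_i² = 0.1389.
With n_f = 2: 1/n_i² = 1/4 − 0.1389 = 0.1111, so n_i ≈ 3.00.

n_i = 3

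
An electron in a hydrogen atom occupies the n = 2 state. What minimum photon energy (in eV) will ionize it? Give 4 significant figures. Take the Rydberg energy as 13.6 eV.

3.400 eV

E_2 = −13.60/4 = −3.400 eV, so ionization (to E = 0) requires 3.400 eV.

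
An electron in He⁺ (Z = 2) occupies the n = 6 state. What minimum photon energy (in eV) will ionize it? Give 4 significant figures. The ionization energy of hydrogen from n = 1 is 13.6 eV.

E_n = −13.6 Z²/n² = −54.40/n² eV for Z = 2.
E_6 = −54.40/36 = −1.511 eV, so ionization (to E = 0) requires 1.511 eV.

1.511 eV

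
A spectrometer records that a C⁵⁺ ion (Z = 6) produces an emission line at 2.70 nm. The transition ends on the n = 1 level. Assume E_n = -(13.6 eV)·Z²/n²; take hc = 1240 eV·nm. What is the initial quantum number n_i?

The photon energy is ΔE = hc/λ = 1240 / 2.70 = 459.3 eV.
With Z = 6, ΔE = 489.6 × (1/n_f² − 1/n_i²), so 1/n_f² − 1/n_i² = 0.9380.
With n_f = 1: 1/n_i² = 1/1 − 0.9380 = 0.06197, so n_i ≈ 4.02.

n_i = 4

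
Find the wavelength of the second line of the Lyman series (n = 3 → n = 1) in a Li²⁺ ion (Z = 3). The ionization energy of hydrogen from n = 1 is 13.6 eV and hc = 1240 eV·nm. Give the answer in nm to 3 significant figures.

11.4 nm

The Lyman series terminates on n_f = 1; the second line has n_i = 1+2 = 3.
ΔE = 122.4 × (1/1² − 1/3²) = 108.8 eV.
λ = 1240 / 108.8 = 11.4 nm.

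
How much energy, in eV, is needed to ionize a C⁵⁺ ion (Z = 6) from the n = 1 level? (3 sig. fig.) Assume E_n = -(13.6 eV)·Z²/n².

E_n = −13.6 Z²/n² = −489.6/n² eV for Z = 6.
E_1 = −489.6/1 = −490 eV, so ionization (to E = 0) requires 490 eV.

490 eV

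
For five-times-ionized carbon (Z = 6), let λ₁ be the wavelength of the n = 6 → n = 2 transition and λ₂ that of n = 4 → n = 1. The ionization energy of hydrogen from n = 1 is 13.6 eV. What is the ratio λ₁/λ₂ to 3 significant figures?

λ ∝ 1/ΔE ∝ 1/(1/n_f² − 1/n_i²), and the Z² and hc factors cancel in the ratio.
λ₁/λ₂ = (1/1² − 1/4²)/(1/2² − 1/6²) = 0.9375/0.2222 = 4.22.

4.22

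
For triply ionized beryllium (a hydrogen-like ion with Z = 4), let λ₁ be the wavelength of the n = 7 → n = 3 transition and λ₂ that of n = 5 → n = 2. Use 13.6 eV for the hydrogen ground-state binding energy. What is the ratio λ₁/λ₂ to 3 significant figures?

λ ∝ 1/ΔE ∝ 1/(1/n_f² − 1/n_i²), and the Z² and hc factors cancel in the ratio.
λ₁/λ₂ = (1/2² − 1/5²)/(1/3² − 1/7²) = 0.2100/0.09070 = 2.32.

2.32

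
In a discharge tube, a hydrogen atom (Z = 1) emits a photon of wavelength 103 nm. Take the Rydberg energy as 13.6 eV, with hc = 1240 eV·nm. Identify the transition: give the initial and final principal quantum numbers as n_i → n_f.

n_i = 3, n_f = 1

The photon energy is ΔE = hc/λ = 1240 / 103 = 12.04 eV.
With Z = 1, ΔE = 13.60 × (1/n_f² − 1/n_i²), so 1/n_f² − 1/n_i² = 0.8852.
Trying n_f = 1 gives 1/n_i² = 0.1148, i.e. n_i ≈ 3; this pair matches.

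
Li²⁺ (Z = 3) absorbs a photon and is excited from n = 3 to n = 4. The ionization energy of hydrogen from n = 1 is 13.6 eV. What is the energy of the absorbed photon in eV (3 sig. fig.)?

The Bohr energies scale as Z², so for Z = 3: E_n = −122.4/n² eV.
E_4 = −122.4/16 = −7.650 eV and E_3 = −122.4/9 = −13.60 eV.
The photon energy is |E_4 − E_3| = 5.95 eV.

5.95 eV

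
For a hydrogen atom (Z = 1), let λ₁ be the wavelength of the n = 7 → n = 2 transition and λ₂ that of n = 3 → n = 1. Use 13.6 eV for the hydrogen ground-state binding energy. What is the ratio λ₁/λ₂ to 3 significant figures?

3.87

λ ∝ 1/ΔE ∝ 1/(1/n_f² − 1/n_i²), and the Z² and hc factors cancel in the ratio.
λ₁/λ₂ = (1/1² − 1/3²)/(1/2² − 1/7²) = 0.8889/0.2296 = 3.87.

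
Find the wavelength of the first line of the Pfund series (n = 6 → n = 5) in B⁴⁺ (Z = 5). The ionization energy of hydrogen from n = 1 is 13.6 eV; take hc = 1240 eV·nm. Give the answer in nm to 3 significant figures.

The Pfund series terminates on n_f = 5; the first line has n_i = 5+1 = 6.
ΔE = 340.0 × (1/5² − 1/6²) = 4.156 eV.
λ = 1240 / 4.156 = 298 nm.

298 nm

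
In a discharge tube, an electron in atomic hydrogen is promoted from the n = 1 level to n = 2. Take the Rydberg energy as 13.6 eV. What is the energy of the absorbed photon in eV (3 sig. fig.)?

10.2 eV

E_2 = −13.60/4 = −3.400 eV and E_1 = −13.60/1 = −13.60 eV.
The photon energy is |E_2 − E_1| = 10.2 eV.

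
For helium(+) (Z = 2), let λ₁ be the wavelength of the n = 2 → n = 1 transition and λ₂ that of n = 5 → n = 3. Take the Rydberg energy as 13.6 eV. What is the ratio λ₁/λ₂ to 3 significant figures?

λ ∝ 1/ΔE ∝ 1/(1/n_f² − 1/n_i²), and the Z² and hc factors cancel in the ratio.
λ₁/λ₂ = (1/3² − 1/5²)/(1/1² − 1/2²) = 0.07111/0.7500 = 0.0948.

0.0948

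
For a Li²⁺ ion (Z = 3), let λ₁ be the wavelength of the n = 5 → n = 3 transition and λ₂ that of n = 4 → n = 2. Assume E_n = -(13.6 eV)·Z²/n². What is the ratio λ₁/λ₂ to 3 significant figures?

2.64

λ ∝ 1/ΔE ∝ 1/(1/n_f² − 1/n_i²), and the Z² and hc factors cancel in the ratio.
λ₁/λ₂ = (1/2² − 1/4²)/(1/3² − 1/5²) = 0.1875/0.07111 = 2.64.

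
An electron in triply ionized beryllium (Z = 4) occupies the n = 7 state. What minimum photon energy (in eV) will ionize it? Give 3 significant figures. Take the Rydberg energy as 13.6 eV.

E_n = −13.6 Z²/n² = −217.6/n² eV for Z = 4.
E_7 = −217.6/49 = −4.44 eV, so ionization (to E = 0) requires 4.44 eV.

4.44 eV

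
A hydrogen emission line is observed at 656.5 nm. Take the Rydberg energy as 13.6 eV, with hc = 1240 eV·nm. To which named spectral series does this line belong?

ΔE = 1240/656.5 = 1.889 eV.
This matches 13.6 × (1/2² − 1/3²), so n_f = 2: the Balmer series.

Balmer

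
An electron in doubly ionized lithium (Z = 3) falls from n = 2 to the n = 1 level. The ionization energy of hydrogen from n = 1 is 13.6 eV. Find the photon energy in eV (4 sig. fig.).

The Bohr energies scale as Z², so for Z = 3: E_n = −122.4/n² eV.
E_2 = −122.4/4 = −30.60 eV and E_1 = −122.4/1 = −122.4 eV.
The photon energy is |E_2 − E_1| = 91.80 eV.

91.80 eV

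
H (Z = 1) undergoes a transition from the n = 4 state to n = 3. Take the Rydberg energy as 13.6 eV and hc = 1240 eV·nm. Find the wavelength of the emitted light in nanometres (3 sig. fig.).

1880 nm

ΔE = 13.60 × (1/3² − 1/4²) = 13.60 × 0.04861 = 0.6611 eV.
λ = hc/ΔE = 1240 / 0.6611 = 1880 nm.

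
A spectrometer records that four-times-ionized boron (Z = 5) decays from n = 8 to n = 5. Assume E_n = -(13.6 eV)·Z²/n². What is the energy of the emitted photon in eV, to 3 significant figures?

The Bohr energies scale as Z², so for Z = 5: E_n = −340.0/n² eV.
E_8 = −340.0/64 = −5.313 eV and E_5 = −340.0/25 = −13.60 eV.
The photon energy is |E_8 − E_5| = 8.29 eV.

8.29 eV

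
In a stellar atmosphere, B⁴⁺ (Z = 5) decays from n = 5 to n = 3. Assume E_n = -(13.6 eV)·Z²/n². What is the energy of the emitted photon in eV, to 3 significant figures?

The Bohr energies scale as Z², so for Z = 5: E_n = −340.0/n² eV.
E_5 = −340.0/25 = −13.60 eV and E_3 = −340.0/9 = −37.78 eV.
The photon energy is |E_5 − E_3| = 24.2 eV.

24.2 eV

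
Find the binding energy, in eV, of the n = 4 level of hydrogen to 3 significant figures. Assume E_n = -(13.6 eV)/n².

0.850 eV

E_4 = −13.60/16 = −0.850 eV, so ionization (to E = 0) requires 0.850 eV.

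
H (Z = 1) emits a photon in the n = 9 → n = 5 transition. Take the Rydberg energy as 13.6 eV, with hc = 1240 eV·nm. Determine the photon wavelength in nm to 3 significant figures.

3300 nm

ΔE = 13.60 × (1/5² − 1/9²) = 13.60 × 0.02765 = 0.3761 eV.
λ = hc/ΔE = 1240 / 0.3761 = 3300 nm.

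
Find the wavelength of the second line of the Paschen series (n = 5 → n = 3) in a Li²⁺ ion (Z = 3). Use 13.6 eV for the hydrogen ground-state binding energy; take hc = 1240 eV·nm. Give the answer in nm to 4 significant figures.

142.5 nm

The Paschen series terminates on n_f = 3; the second line has n_i = 3+2 = 5.
ΔE = 122.4 × (1/3² − 1/5²) = 8.704 eV.
λ = 1240 / 8.704 = 142.5 nm.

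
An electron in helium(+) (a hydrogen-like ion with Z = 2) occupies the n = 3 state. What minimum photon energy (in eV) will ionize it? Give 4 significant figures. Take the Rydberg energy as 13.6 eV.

E_n = −13.6 Z²/n² = −54.40/n² eV for Z = 2.
E_3 = −54.40/9 = −6.044 eV, so ionization (to E = 0) requires 6.044 eV.

6.044 eV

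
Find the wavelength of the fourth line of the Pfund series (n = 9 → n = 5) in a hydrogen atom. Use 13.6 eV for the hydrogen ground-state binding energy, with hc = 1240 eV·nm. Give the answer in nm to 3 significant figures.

3300 nm

The Pfund series terminates on n_f = 5; the fourth line has n_i = 5+4 = 9.
ΔE = 13.60 × (1/5² − 1/9²) = 0.3761 eV.
λ = 1240 / 0.3761 = 3300 nm.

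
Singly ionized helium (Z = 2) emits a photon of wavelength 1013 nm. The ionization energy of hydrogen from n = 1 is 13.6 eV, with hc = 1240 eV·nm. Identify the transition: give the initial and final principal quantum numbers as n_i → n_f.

n_i = 5, n_f = 4

The photon energy is ΔE = hc/λ = 1240 / 1013 = 1.224 eV.
With Z = 2, ΔE = 54.40 × (1/n_f² − 1/n_i²), so 1/n_f² − 1/n_i² = 0.02250.
Trying n_f = 4 gives 1/n_i² = 0.04000, i.e. n_i ≈ 5; this pair matches.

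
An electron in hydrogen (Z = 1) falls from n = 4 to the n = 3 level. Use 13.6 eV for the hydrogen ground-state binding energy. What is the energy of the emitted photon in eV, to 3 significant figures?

E_4 = −13.60/16 = −0.8500 eV and E_3 = −13.60/9 = −1.511 eV.
The photon energy is |E_4 − E_3| = 0.661 eV.

0.661 eV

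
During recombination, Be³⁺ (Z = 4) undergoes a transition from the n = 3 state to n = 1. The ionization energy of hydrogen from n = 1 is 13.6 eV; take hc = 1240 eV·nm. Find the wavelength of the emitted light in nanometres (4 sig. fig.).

For Z = 4 the level energies scale as Z², so the effective Rydberg energy is 13.6 × 16 = 217.6 eV.
ΔE = 217.6 × (1/1² − 1/3²) = 217.6 × 0.8889 = 193.4 eV.
λ = hc/ΔE = 1240 / 193.4 = 6.411 nm.

6.411 nm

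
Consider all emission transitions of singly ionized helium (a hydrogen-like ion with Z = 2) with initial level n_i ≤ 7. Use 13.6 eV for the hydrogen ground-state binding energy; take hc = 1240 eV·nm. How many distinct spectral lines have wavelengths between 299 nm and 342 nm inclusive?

1

Enumerate all n_i → n_f pairs with 1 ≤ n_f < n_i ≤ 7 and compute λ = 1240 / [13.6·4·(1/n_f² − 1/n_i²)].
Lines falling in [299, 342] nm: 5→3 (320.5 nm).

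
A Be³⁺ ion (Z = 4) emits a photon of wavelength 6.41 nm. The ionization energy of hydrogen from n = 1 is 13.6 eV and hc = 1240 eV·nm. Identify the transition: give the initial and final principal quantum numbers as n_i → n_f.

n_i = 3, n_f = 1

The photon energy is ΔE = hc/λ = 1240 / 6.41 = 193.4 eV.
With Z = 4, ΔE = 217.6 × (1/n_f² − 1/n_i²), so 1/n_f² − 1/n_i² = 0.8890.
Trying n_f = 1 gives 1/n_i² = 0.1110, i.e. n_i ≈ 3; this pair matches.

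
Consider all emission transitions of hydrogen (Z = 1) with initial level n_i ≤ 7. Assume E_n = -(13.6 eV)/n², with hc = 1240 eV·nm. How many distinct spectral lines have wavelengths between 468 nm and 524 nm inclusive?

Enumerate all n_i → n_f pairs with 1 ≤ n_f < n_i ≤ 7 and compute λ = 1240 / [13.6·1·(1/n_f² − 1/n_i²)].
Lines falling in [468, 524] nm: 4→2 (486.3 nm).

1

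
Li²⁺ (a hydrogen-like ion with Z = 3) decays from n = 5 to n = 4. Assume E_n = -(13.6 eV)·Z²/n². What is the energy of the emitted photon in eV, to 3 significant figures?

2.75 eV

The Bohr energies scale as Z², so for Z = 3: E_n = −122.4/n² eV.
E_5 = −122.4/25 = −4.896 eV and E_4 = −122.4/16 = −7.650 eV.
The photon energy is |E_5 − E_4| = 2.75 eV.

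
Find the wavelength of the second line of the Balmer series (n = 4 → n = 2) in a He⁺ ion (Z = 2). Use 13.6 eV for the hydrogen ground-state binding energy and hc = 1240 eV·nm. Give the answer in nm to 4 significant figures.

121.6 nm

The Balmer series terminates on n_f = 2; the second line has n_i = 2+2 = 4.
ΔE = 54.40 × (1/2² − 1/4²) = 10.20 eV.
λ = 1240 / 10.20 = 121.6 nm.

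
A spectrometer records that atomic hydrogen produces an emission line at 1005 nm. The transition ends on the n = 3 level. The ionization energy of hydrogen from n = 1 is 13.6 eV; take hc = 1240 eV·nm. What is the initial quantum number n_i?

The photon energy is ΔE = hc/λ = 1240 / 1005 = 1.234 eV.
With Z = 1, ΔE = 13.60 × (1/n_f² − 1/n_i²), so 1/n_f² − 1/n_i² = 0.09072.
With n_f = 3: 1/n_i² = 1/9 − 0.09072 = 0.02039, so n_i ≈ 7.00.

n_i = 7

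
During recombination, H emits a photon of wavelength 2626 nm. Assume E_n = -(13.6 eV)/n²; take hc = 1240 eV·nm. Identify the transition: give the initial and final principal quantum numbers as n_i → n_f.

n_i = 6, n_f = 4

The photon energy is ΔE = hc/λ = 1240 / 2626 = 0.4722 eV.
With Z = 1, ΔE = 13.60 × (1/n_f² − 1/n_i²), so 1/n_f² − 1/n_i² = 0.03472.
Trying n_f = 4 gives 1/n_i² = 0.02778, i.e. n_i ≈ 6; this pair matches.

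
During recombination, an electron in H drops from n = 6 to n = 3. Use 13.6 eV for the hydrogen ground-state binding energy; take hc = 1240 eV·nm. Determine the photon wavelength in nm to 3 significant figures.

1090 nm

ΔE = 13.60 × (1/3² − 1/6²) = 13.60 × 0.08333 = 1.133 eV.
λ = hc/ΔE = 1240 / 1.133 = 1090 nm.
This line belongs to the Paschen series.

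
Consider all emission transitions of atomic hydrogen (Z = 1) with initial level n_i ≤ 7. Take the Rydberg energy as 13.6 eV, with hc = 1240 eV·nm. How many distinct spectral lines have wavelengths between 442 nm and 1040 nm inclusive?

3

Enumerate all n_i → n_f pairs with 1 ≤ n_f < n_i ≤ 7 and compute λ = 1240 / [13.6·1·(1/n_f² − 1/n_i²)].
Lines falling in [442, 1040] nm: 4→2 (486.3 nm), 3→2 (656.5 nm), 7→3 (1005 nm).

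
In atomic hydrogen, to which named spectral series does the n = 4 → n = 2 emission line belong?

Balmer

The series is set by the lower level: n_f = 2 is the Balmer series.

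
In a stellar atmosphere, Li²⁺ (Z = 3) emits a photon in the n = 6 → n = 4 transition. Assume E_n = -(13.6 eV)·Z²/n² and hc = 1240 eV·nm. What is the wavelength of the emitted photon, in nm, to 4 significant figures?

For Z = 3 the level energies scale as Z², so the effective Rydberg energy is 13.6 × 9 = 122.4 eV.
ΔE = 122.4 × (1/4² − 1/6²) = 122.4 × 0.03472 = 4.250 eV.
λ = hc/ΔE = 1240 / 4.250 = 291.8 nm.

291.8 nm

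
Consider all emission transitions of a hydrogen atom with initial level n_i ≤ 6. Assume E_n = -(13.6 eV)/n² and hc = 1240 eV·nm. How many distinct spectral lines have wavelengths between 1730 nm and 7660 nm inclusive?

Enumerate all n_i → n_f pairs with 1 ≤ n_f < n_i ≤ 6 and compute λ = 1240 / [13.6·1·(1/n_f² − 1/n_i²)].
Lines falling in [1730, 7660] nm: 4→3 (1876 nm), 6→4 (2626 nm), 5→4 (4052 nm), 6→5 (7460 nm).

4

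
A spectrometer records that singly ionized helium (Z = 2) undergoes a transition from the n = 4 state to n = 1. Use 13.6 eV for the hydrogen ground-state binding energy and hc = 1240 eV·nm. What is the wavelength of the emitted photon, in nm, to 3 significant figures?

24.3 nm

For Z = 2 the level energies scale as Z², so the effective Rydberg energy is 13.6 × 4 = 54.40 eV.
ΔE = 54.40 × (1/1² − 1/4²) = 54.40 × 0.9375 = 51.00 eV.
λ = hc/ΔE = 1240 / 51.00 = 24.3 nm.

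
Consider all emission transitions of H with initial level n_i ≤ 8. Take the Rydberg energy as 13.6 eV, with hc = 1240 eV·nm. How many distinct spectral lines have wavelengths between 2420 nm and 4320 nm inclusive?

3

Enumerate all n_i → n_f pairs with 1 ≤ n_f < n_i ≤ 8 and compute λ = 1240 / [13.6·1·(1/n_f² − 1/n_i²)].
Lines falling in [2420, 4320] nm: 6→4 (2626 nm), 8→5 (3741 nm), 5→4 (4052 nm).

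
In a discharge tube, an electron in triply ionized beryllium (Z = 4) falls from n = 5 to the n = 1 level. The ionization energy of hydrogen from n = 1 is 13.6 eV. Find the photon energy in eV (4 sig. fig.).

The Bohr energies scale as Z², so for Z = 4: E_n = −217.6/n² eV.
E_5 = −217.6/25 = −8.704 eV and E_1 = −217.6/1 = −217.6 eV.
The photon energy is |E_5 − E_1| = 208.9 eV.

208.9 eV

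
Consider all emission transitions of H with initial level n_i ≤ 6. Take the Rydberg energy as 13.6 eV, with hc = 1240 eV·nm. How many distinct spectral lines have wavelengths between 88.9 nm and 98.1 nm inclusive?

3

Enumerate all n_i → n_f pairs with 1 ≤ n_f < n_i ≤ 6 and compute λ = 1240 / [13.6·1·(1/n_f² − 1/n_i²)].
Lines falling in [88.9, 98.1] nm: 6→1 (93.78 nm), 5→1 (94.98 nm), 4→1 (97.25 nm).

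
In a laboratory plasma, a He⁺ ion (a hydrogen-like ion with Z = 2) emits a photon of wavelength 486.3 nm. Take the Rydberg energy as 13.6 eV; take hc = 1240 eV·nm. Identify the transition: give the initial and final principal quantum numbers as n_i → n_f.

The photon energy is ΔE = hc/λ = 1240 / 486.3 = 2.550 eV.
With Z = 2, ΔE = 54.40 × (1/n_f² − 1/n_i²), so 1/n_f² − 1/n_i² = 0.04687.
Trying n_f = 4 gives 1/n_i² = 0.01563, i.e. n_i ≈ 8; this pair matches.

n_i = 8, n_f = 4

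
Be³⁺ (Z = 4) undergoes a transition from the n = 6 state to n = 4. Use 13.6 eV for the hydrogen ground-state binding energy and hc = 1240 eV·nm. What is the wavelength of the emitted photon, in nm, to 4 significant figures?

For Z = 4 the level energies scale as Z², so the effective Rydberg energy is 13.6 × 16 = 217.6 eV.
ΔE = 217.6 × (1/4² − 1/6²) = 217.6 × 0.03472 = 7.556 eV.
λ = hc/ΔE = 1240 / 7.556 = 164.1 nm.

164.1 nm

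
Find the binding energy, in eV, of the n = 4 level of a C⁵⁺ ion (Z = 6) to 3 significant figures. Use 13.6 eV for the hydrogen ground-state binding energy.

E_n = −13.6 Z²/n² = −489.6/n² eV for Z = 6.
E_4 = −489.6/16 = −30.6 eV, so ionization (to E = 0) requires 30.6 eV.

30.6 eV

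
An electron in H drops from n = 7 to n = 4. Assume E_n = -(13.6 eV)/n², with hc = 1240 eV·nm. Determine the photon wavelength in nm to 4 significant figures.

2166 nm

ΔE = 13.60 × (1/4² − 1/7²) = 13.60 × 0.04209 = 0.5724 eV.
λ = hc/ΔE = 1240 / 0.5724 = 2166 nm.
This line belongs to the Brackett series.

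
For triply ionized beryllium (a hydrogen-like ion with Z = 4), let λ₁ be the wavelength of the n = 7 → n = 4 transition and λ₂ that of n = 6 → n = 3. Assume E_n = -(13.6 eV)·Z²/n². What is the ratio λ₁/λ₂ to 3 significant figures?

λ ∝ 1/ΔE ∝ 1/(1/n_f² − 1/n_i²), and the Z² and hc factors cancel in the ratio.
λ₁/λ₂ = (1/3² − 1/6²)/(1/4² − 1/7²) = 0.08333/0.04209 = 1.98.

1.98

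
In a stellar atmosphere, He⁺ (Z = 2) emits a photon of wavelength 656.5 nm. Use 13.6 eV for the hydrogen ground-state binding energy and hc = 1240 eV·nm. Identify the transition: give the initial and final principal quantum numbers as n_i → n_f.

The photon energy is ΔE = hc/λ = 1240 / 656.5 = 1.889 eV.
With Z = 2, ΔE = 54.40 × (1/n_f² − 1/n_i²), so 1/n_f² − 1/n_i² = 0.03472.
Trying n_f = 4 gives 1/n_i² = 0.02778, i.e. n_i ≈ 6; this pair matches.

n_i = 6, n_f = 4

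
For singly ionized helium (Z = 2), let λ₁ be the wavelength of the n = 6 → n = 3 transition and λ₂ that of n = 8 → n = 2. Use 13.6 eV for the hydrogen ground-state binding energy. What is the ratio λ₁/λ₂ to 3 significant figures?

λ ∝ 1/ΔE ∝ 1/(1/n_f² − 1/n_i²), and the Z² and hc factors cancel in the ratio.
λ₁/λ₂ = (1/2² − 1/8²)/(1/3² − 1/6²) = 0.2344/0.08333 = 2.81.

2.81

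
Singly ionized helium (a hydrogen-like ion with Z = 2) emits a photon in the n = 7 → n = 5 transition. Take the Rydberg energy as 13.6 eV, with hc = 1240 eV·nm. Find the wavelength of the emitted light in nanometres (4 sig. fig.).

1163 nm

For Z = 2 the level energies scale as Z², so the effective Rydberg energy is 13.6 × 4 = 54.40 eV.
ΔE = 54.40 × (1/5² − 1/7²) = 54.40 × 0.01959 = 1.066 eV.
λ = hc/ΔE = 1240 / 1.066 = 1163 nm.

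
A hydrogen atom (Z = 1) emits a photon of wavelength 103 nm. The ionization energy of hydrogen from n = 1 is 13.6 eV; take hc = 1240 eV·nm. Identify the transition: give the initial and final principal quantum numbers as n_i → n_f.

n_i = 3, n_f = 1

The photon energy is ΔE = hc/λ = 1240 / 103 = 12.04 eV.
With Z = 1, ΔE = 13.60 × (1/n_f² − 1/n_i²), so 1/n_f² − 1/n_i² = 0.8852.
Trying n_f = 1 gives 1/n_i² = 0.1148, i.e. n_i ≈ 3; this pair matches.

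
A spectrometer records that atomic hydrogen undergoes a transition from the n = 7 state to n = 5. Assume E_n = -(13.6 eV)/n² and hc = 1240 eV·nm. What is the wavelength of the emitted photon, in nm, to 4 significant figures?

4654 nm

ΔE = 13.60 × (1/5² − 1/7²) = 13.60 × 0.01959 = 0.2664 eV.
λ = hc/ΔE = 1240 / 0.2664 = 4654 nm.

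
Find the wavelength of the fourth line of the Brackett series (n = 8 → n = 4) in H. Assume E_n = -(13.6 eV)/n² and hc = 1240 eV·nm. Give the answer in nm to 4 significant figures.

The Brackett series terminates on n_f = 4; the fourth line has n_i = 4+4 = 8.
ΔE = 13.60 × (1/4² − 1/8²) = 0.6375 eV.
λ = 1240 / 0.6375 = 1945 nm.

1945 nm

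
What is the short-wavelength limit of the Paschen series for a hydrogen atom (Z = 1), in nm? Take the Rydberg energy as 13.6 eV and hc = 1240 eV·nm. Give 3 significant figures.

821 nm

The Paschen series has lower level n_f = 3; the series limit corresponds to n_i → ∞.
ΔE_max = 13.6 × 1 / 3² = 1.511 eV.
λ_min = 1240 / 1.511 = 821 nm.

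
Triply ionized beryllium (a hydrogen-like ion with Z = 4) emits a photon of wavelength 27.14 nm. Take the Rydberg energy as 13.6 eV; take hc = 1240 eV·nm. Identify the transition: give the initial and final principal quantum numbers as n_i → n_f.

n_i = 5, n_f = 2

The photon energy is ΔE = hc/λ = 1240 / 27.14 = 45.69 eV.
With Z = 4, ΔE = 217.6 × (1/n_f² − 1/n_i²), so 1/n_f² − 1/n_i² = 0.2100.
Trying n_f = 2 gives 1/n_i² = 0.04003, i.e. n_i ≈ 5; this pair matches.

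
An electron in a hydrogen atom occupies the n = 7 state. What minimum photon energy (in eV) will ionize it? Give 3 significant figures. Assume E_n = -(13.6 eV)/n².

E_7 = −13.60/49 = −0.278 eV, so ionization (to E = 0) requires 0.278 eV.

0.278 eV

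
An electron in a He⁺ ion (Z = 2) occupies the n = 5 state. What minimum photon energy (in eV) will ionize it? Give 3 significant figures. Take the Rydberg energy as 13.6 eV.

2.18 eV

E_n = −13.6 Z²/n² = −54.40/n² eV for Z = 2.
E_5 = −54.40/25 = −2.18 eV, so ionization (to E = 0) requires 2.18 eV.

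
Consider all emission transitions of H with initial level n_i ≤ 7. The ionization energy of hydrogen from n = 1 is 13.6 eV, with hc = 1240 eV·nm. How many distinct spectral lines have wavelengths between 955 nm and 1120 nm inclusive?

2

Enumerate all n_i → n_f pairs with 1 ≤ n_f < n_i ≤ 7 and compute λ = 1240 / [13.6·1·(1/n_f² − 1/n_i²)].
Lines falling in [955, 1120] nm: 7→3 (1005 nm), 6→3 (1094 nm).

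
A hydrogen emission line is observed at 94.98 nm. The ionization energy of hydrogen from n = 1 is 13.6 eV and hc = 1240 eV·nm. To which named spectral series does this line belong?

ΔE = 1240/94.98 = 13.06 eV.
This matches 13.6 × (1/1² − 1/5²), so n_f = 1: the Lyman series.

Lyman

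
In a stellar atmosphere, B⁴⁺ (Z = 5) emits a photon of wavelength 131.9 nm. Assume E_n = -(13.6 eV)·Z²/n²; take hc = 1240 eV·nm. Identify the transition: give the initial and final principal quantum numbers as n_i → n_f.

The photon energy is ΔE = hc/λ = 1240 / 131.9 = 9.401 eV.
With Z = 5, ΔE = 340.0 × (1/n_f² − 1/n_i²), so 1/n_f² − 1/n_i² = 0.02765.
Trying n_f = 5 gives 1/n_i² = 0.01235, i.e. n_i ≈ 9; this pair matches.

n_i = 9, n_f = 5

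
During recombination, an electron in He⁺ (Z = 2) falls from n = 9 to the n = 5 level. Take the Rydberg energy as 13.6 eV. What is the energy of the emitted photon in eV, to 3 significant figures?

1.50 eV

The Bohr energies scale as Z², so for Z = 2: E_n = −54.40/n² eV.
E_9 = −54.40/81 = −0.6716 eV and E_5 = −54.40/25 = −2.176 eV.
The photon energy is |E_9 − E_5| = 1.50 eV.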